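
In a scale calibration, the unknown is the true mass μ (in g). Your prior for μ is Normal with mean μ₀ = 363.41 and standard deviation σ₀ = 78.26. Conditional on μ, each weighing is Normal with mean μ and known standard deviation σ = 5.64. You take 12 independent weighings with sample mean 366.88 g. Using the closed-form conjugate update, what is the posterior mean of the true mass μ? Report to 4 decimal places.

366.8785

For Normal data with known variance σ², a Normal(μ₀, σ₀²) prior on μ is conjugate. Posterior precision = 1/σ₀² + n/σ²; posterior mean is the precision-weighted average of μ₀ and x̄.
n·x̄ = 12·366.88 = 4402.56.
σ₀² = 78.26² = 6124.6276, σ² = 5.64² = 31.8096; σ² + n·σ₀² = 31.8096 + 12·6124.6276 = 73527.3408.
Posterior mean = (μ₀/σ₀² + n·x̄/σ²)/(1/σ₀² + n/σ²) = (σ²·μ₀ + σ₀²·n·x̄)/(σ² + n·σ₀²) = (31.8096·363.41 + 6124.6276·4402.56)/73527.3408 = 26975600.413392/73527.3408 = 366.8785.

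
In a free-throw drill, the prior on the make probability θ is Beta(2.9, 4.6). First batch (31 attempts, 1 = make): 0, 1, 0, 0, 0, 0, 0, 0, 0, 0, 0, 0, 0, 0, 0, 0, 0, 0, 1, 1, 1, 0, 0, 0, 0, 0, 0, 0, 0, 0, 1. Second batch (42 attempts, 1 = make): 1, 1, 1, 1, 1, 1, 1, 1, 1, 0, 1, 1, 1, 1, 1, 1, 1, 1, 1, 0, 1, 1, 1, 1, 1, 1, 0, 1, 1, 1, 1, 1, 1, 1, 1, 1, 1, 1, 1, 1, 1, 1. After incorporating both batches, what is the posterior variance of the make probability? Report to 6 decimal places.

The Beta prior is conjugate to a Binomial/Bernoulli likelihood; the update adds successes to α and failures to β.
After batch 1: Beta(2.9+5, 4.6+26) = Beta(7.9, 30.6).
After batch 2: Beta(7.9+39, 30.6+3) = Beta(46.9, 33.6).
Var = αβ/((α+β)²(α+β+1)) = 46.9·33.6/(80.5²·81.5) = 0.002984.

0.002984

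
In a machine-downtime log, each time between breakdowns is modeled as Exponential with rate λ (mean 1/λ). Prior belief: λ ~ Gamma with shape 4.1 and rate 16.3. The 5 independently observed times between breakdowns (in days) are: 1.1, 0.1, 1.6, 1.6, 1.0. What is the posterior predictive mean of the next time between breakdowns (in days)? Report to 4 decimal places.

2.6790

With a Gamma(shape α, rate β) prior on the exponential rate λ, the posterior after n observations with total T = Σxᵢ is Gamma(α+n, β+T).
Sum of observations T = 5.4 days; n = 5.
Posterior: Gamma(4.1+5, 16.3+5.4) = Gamma(9.1, 21.7).
The predictive distribution for the next observation is Lomax; its mean is β/(α−1) = 21.7/8.1 = 2.6790.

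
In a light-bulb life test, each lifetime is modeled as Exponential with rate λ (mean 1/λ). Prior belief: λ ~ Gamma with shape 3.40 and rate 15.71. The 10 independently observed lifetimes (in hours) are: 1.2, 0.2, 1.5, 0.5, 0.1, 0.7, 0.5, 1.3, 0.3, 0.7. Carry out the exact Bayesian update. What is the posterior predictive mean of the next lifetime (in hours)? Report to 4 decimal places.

1.8315

With a Gamma(shape α, rate β) prior on the exponential rate λ, the posterior after n observations with total T = Σxᵢ is Gamma(α+n, β+T).
Sum of observations T = 7.0 hours; n = 10.
Posterior: Gamma(3.40+10, 15.71+7.0) = Gamma(13.40, 22.71).
The predictive distribution for the next observation is Lomax; its mean is β/(α−1) = 22.71/12.40 = 1.8315.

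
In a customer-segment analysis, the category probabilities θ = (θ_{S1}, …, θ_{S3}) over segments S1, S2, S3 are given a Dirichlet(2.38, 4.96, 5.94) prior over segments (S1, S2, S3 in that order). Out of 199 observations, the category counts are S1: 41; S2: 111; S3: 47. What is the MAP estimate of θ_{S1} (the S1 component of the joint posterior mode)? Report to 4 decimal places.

The Dirichlet prior is conjugate to the Multinomial likelihood: each posterior αⱼ = prior αⱼ + observed count nⱼ.
Posterior concentration: (43.38, 115.96, 52.94), total = 212.28.
Joint mode component: (α_{S1}−1)/(Σα−K) = 42.38/209.28 = 0.2025.

0.2025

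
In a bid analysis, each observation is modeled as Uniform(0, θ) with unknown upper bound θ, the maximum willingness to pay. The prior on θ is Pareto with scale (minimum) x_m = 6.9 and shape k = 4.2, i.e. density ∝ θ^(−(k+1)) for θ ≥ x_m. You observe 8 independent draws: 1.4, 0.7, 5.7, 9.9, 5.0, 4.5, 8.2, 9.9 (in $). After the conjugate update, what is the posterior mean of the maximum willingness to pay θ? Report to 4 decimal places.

A Pareto(scale x_m, shape k) prior on the upper bound θ of Uniform(0, θ) is conjugate: posterior is Pareto(max(x_m, max xᵢ), k + n).
Sample maximum = 9.9; prior scale x_m = 6.9 → posterior scale = max = 9.9.
Posterior shape = 4.2 + 8 = 12.2.
E[θ|data] = k·x_m/(k−1) = 12.2·9.9/11.2 = 10.7839.

10.7839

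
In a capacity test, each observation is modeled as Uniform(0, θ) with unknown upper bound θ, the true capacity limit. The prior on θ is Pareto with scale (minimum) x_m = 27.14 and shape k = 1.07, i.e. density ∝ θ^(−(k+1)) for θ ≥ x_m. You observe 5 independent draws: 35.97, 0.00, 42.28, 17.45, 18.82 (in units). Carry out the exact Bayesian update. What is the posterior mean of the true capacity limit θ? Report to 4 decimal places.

A Pareto(scale x_m, shape k) prior on the upper bound θ of Uniform(0, θ) is conjugate: posterior is Pareto(max(x_m, max xᵢ), k + n).
Sample maximum = 42.28; prior scale x_m = 27.14 → posterior scale = max = 42.28.
Posterior shape = 1.07 + 5 = 6.07.
E[θ|data] = k·x_m/(k−1) = 6.07·42.28/5.07 = 50.6193.

50.6193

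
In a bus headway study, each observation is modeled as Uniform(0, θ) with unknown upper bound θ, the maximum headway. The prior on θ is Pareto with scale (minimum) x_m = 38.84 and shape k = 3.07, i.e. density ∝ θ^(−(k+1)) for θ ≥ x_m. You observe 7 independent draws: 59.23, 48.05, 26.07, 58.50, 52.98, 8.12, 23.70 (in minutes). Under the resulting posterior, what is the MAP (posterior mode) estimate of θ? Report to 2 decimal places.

59.23

A Pareto(scale x_m, shape k) prior on the upper bound θ of Uniform(0, θ) is conjugate: posterior is Pareto(max(x_m, max xᵢ), k + n).
Sample maximum = 59.23; prior scale x_m = 38.84 → posterior scale = max = 59.23.
Posterior shape = 3.07 + 7 = 10.07.
The Pareto density is decreasing on [x_m, ∞), so the mode is x_m = 59.23.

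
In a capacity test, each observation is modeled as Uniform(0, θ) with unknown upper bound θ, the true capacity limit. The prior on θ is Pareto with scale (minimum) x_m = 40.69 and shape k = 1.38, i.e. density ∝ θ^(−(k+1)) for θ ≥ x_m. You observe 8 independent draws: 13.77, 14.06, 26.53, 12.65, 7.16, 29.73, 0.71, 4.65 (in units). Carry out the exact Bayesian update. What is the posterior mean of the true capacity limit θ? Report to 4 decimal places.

A Pareto(scale x_m, shape k) prior on the upper bound θ of Uniform(0, θ) is conjugate: posterior is Pareto(max(x_m, max xᵢ), k + n).
Sample maximum = 29.73; prior scale x_m = 40.69 → posterior scale = max = 40.69.
Posterior shape = 1.38 + 8 = 9.38.
E[θ|data] = k·x_m/(k−1) = 9.38·40.69/8.38 = 45.5456.

45.5456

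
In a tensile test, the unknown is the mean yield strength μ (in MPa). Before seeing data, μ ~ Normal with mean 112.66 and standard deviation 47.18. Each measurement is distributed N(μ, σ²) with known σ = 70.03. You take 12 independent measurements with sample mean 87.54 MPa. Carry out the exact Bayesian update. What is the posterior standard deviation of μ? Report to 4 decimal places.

18.5819

For Normal data with known variance σ², a Normal(μ₀, σ₀²) prior on μ is conjugate. Posterior precision = 1/σ₀² + n/σ²; posterior mean is the precision-weighted average of μ₀ and x̄.
σ₀² = 47.18² = 2225.9524, σ² = 70.03² = 4904.2009; σ² + n·σ₀² = 4904.2009 + 12·2225.9524 = 31615.6297.
Posterior precision = 1/σ₀² + n/σ² = 1/2225.9524 + 12/4904.2009 = (σ² + n·σ₀²)/(σ₀²σ²) = 31615.6297/(2225.9524·4904.2009); posterior variance σₙ² = σ₀²σ²/(σ² + n·σ₀²) = 2225.9524·4904.2009/31615.6297 = 345.288639.
Posterior SD = √σₙ² = √(2225.9524·4904.2009/31615.6297) = 18.5819.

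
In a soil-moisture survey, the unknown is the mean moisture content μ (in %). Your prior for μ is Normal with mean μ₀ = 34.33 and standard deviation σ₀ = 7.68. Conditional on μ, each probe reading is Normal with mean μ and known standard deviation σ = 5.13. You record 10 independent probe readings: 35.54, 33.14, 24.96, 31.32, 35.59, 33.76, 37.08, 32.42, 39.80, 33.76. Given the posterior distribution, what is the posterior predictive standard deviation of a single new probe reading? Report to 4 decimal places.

For Normal data with known variance σ², a Normal(μ₀, σ₀²) prior on μ is conjugate. Posterior precision = 1/σ₀² + n/σ²; posterior mean is the precision-weighted average of μ₀ and x̄.
σ₀² = 7.68² = 58.9824, σ² = 5.13² = 26.3169; σ² + n·σ₀² = 26.3169 + 10·58.9824 = 616.1409.
Posterior precision = 1/σ₀² + n/σ² = 1/58.9824 + 10/26.3169 = (σ² + n·σ₀²)/(σ₀²σ²) = 616.1409/(58.9824·26.3169); posterior variance σₙ² = σ₀²σ²/(σ² + n·σ₀²) = 58.9824·26.3169/616.1409 = 2.519284.
Predictive variance for one new observation = σₙ² + σ² = 58.9824·26.3169/616.1409 + 26.3169 = σ²·(σ₀² + 616.1409)/616.1409 = 26.3169·675.1233/616.1409 = 28.836184; SD = √(26.3169·675.1233/616.1409) = 5.3699.

5.3699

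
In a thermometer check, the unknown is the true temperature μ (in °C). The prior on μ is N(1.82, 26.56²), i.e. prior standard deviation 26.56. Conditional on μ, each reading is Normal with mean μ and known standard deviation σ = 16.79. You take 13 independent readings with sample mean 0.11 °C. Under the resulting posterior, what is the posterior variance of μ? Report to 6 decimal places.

For Normal data with known variance σ², a Normal(μ₀, σ₀²) prior on μ is conjugate. Posterior precision = 1/σ₀² + n/σ²; posterior mean is the precision-weighted average of μ₀ and x̄.
σ₀² = 26.56² = 705.4336, σ² = 16.79² = 281.9041; σ² + n·σ₀² = 281.9041 + 13·705.4336 = 9452.5409.
Posterior precision = 1/σ₀² + n/σ² = 1/705.4336 + 13/281.9041 = (σ² + n·σ₀²)/(σ₀²σ²) = 9452.5409/(705.4336·281.9041); posterior variance σₙ² = σ₀²σ²/(σ² + n·σ₀²) = 705.4336·281.9041/9452.5409 = 21.038219.

21.038219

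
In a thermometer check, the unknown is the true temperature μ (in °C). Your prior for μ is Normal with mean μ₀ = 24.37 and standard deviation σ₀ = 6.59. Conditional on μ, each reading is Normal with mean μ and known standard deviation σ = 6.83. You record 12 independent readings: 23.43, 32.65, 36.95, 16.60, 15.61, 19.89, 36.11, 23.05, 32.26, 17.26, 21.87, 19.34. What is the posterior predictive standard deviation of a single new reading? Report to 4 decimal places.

For Normal data with known variance σ², a Normal(μ₀, σ₀²) prior on μ is conjugate. Posterior precision = 1/σ₀² + n/σ²; posterior mean is the precision-weighted average of μ₀ and x̄.
σ₀² = 6.59² = 43.4281, σ² = 6.83² = 46.6489; σ² + n·σ₀² = 46.6489 + 12·43.4281 = 567.7861.
Posterior precision = 1/σ₀² + n/σ² = 1/43.4281 + 12/46.6489 = (σ² + n·σ₀²)/(σ₀²σ²) = 567.7861/(43.4281·46.6489); posterior variance σₙ² = σ₀²σ²/(σ² + n·σ₀²) = 43.4281·46.6489/567.7861 = 3.568022.
Predictive variance for one new observation = σₙ² + σ² = 43.4281·46.6489/567.7861 + 46.6489 = σ²·(σ₀² + 567.7861)/567.7861 = 46.6489·611.2142/567.7861 = 50.216922; SD = √(46.6489·611.2142/567.7861) = 7.0864.

7.0864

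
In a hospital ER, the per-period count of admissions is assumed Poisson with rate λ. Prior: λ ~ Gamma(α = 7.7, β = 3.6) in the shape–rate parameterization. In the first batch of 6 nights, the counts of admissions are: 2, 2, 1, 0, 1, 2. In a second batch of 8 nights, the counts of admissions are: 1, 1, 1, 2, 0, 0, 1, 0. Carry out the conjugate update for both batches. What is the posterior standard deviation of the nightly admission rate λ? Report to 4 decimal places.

0.2647

With a Gamma(shape α, rate β) prior, the Poisson likelihood is conjugate: the posterior is Gamma(α + ΣXᵢ, β + n).
Batch 1: sum of counts S = 8 over n = 6 nights.
After batch 1: Gamma(α+S, β+n) = Gamma(7.7+8, 3.6+6) = Gamma(15.7, 9.6).
Batch 2: sum of counts S = 6 over n = 8 nights.
After batch 2: Gamma(α+S, β+n) = Gamma(15.7+6, 9.6+8) = Gamma(21.7, 17.6).
SD = √α/β = √21.7/17.6 = 0.2647.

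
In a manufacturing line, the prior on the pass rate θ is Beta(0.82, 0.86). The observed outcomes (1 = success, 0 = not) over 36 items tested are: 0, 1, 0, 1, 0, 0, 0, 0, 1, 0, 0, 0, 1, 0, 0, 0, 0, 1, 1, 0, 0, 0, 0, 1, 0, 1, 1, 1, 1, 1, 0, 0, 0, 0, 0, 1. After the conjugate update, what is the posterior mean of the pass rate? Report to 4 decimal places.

0.3668

The Beta prior is conjugate to a Binomial/Bernoulli likelihood; the update adds successes to α and failures to β.
Posterior: Beta(α+k, β+n−k) = Beta(0.82+13, 0.86+23) = Beta(13.82, 23.86).
Posterior mean = α/(α+β) = 13.82/37.68 = 0.3668.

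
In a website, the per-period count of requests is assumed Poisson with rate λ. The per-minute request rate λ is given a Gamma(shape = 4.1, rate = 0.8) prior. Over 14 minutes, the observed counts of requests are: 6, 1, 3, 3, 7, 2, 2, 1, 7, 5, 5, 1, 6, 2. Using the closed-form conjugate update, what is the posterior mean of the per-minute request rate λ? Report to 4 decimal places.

With a Gamma(shape α, rate β) prior, the Poisson likelihood is conjugate: the posterior is Gamma(α + ΣXᵢ, β + n).
Sum of counts S = 51 over n = 14 minutes.
Posterior: Gamma(α+S, β+n) = Gamma(4.1+51, 0.8+14) = Gamma(55.1, 14.8).
Posterior mean = α/β = 55.1/14.8 = 3.7230.

3.7230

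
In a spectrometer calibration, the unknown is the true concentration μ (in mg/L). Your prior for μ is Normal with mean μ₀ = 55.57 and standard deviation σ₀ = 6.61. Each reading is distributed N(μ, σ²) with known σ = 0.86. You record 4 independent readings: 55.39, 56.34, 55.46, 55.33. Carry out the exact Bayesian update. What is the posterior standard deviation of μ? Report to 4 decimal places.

0.4291

For Normal data with known variance σ², a Normal(μ₀, σ₀²) prior on μ is conjugate. Posterior precision = 1/σ₀² + n/σ²; posterior mean is the precision-weighted average of μ₀ and x̄.
σ₀² = 6.61² = 43.6921, σ² = 0.86² = 0.7396; σ² + n·σ₀² = 0.7396 + 4·43.6921 = 175.508.
Posterior precision = 1/σ₀² + n/σ² = 1/43.6921 + 4/0.7396 = (σ² + n·σ₀²)/(σ₀²σ²) = 175.508/(43.6921·0.7396); posterior variance σₙ² = σ₀²σ²/(σ² + n·σ₀²) = 43.6921·0.7396/175.508 = 0.184121.
Posterior SD = √σₙ² = √(43.6921·0.7396/175.508) = 0.4291.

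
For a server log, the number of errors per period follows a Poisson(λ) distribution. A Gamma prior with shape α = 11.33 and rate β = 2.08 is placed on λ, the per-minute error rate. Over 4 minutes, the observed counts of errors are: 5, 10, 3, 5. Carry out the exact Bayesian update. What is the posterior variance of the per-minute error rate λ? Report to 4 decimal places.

With a Gamma(shape α, rate β) prior, the Poisson likelihood is conjugate: the posterior is Gamma(α + ΣXᵢ, β + n).
Sum of counts S = 23 over n = 4 minutes.
Posterior: Gamma(α+S, β+n) = Gamma(11.33+23, 2.08+4) = Gamma(34.33, 6.08).
Var = α/β² = 34.33/6.08² = 0.9287.

0.9287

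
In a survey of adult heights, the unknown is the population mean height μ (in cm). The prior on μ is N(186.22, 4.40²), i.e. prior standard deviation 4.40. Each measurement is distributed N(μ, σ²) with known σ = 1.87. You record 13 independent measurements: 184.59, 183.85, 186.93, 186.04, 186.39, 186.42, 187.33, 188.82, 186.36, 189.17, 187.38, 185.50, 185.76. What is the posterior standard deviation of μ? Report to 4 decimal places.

0.5151

For Normal data with known variance σ², a Normal(μ₀, σ₀²) prior on μ is conjugate. Posterior precision = 1/σ₀² + n/σ²; posterior mean is the precision-weighted average of μ₀ and x̄.
σ₀² = 4.40² = 19.36, σ² = 1.87² = 3.4969; σ² + n·σ₀² = 3.4969 + 13·19.36 = 255.1769.
Posterior precision = 1/σ₀² + n/σ² = 1/19.36 + 13/3.4969 = (σ² + n·σ₀²)/(σ₀²σ²) = 255.1769/(19.36·3.4969); posterior variance σₙ² = σ₀²σ²/(σ² + n·σ₀²) = 19.36·3.4969/255.1769 = 0.265306.
Posterior SD = √σₙ² = √(19.36·3.4969/255.1769) = 0.5151.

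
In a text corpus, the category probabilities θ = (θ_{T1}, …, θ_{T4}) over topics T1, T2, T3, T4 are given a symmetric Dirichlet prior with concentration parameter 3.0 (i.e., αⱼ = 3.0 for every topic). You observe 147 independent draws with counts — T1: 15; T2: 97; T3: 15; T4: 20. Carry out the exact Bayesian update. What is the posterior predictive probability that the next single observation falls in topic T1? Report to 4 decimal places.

0.1132

The Dirichlet prior is conjugate to the Multinomial likelihood: each posterior αⱼ = prior αⱼ + observed count nⱼ.
Posterior concentration: (18.0, 100.0, 18.0, 23.0), total = 159.0.
P(next = T1 | data) = α_{T1}/Σα = 0.1132.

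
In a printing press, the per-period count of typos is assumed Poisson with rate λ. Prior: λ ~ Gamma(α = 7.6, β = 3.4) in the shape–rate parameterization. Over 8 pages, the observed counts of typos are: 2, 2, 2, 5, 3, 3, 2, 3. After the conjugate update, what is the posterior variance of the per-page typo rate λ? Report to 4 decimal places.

With a Gamma(shape α, rate β) prior, the Poisson likelihood is conjugate: the posterior is Gamma(α + ΣXᵢ, β + n).
Sum of counts S = 22 over n = 8 pages.
Posterior: Gamma(α+S, β+n) = Gamma(7.6+22, 3.4+8) = Gamma(29.6, 11.4).
Var = α/β² = 29.6/11.4² = 0.2278.

0.2278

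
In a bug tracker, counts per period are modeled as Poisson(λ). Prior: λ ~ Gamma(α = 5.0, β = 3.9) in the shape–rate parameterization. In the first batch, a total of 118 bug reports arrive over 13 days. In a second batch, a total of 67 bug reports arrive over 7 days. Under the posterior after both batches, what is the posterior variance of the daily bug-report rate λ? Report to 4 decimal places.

0.3326

With a Gamma(shape α, rate β) prior, the Poisson likelihood is conjugate: the posterior is Gamma(α + ΣXᵢ, β + n).
After batch 1: Gamma(α+S, β+n) = Gamma(5.0+118, 3.9+13) = Gamma(123.0, 16.9).
After batch 2: Gamma(α+S, β+n) = Gamma(123.0+67, 16.9+7) = Gamma(190.0, 23.9).
Var = α/β² = 190.0/23.9² = 0.3326.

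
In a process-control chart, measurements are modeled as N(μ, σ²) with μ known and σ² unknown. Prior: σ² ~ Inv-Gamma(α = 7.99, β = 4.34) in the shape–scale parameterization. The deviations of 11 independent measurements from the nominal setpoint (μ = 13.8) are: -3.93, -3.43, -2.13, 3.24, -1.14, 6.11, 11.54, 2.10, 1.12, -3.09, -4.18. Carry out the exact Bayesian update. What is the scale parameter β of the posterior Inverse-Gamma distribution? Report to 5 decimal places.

127.70625

With known mean μ and an Inverse-Gamma(α, β) prior on σ², the Normal likelihood is conjugate: posterior is Inv-Gamma(α + n/2, β + Σ(xᵢ−μ)²/2).
Σ(xᵢ−μ)² = (-3.93)² + (-3.43)² + (-2.13)² + (3.24)² + (-1.14)² + (6.11)² + (11.54)² + (2.10)² + (1.12)² + (-3.09)² + (-4.18)² = 246.7325.
Posterior: Inv-Gamma(7.99 + 11/2, 4.34 + 246.7325/2) = Inv-Gamma(13.49, 127.70625).
Posterior β = 127.70625.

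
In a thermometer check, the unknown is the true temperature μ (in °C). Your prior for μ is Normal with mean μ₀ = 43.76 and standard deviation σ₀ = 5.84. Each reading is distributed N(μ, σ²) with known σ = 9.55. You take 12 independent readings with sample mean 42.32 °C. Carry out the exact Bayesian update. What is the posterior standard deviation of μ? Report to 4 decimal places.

For Normal data with known variance σ², a Normal(μ₀, σ₀²) prior on μ is conjugate. Posterior precision = 1/σ₀² + n/σ²; posterior mean is the precision-weighted average of μ₀ and x̄.
σ₀² = 5.84² = 34.1056, σ² = 9.55² = 91.2025; σ² + n·σ₀² = 91.2025 + 12·34.1056 = 500.4697.
Posterior precision = 1/σ₀² + n/σ² = 1/34.1056 + 12/91.2025 = (σ² + n·σ₀²)/(σ₀²σ²) = 500.4697/(34.1056·91.2025); posterior variance σₙ² = σ₀²σ²/(σ² + n·σ₀²) = 34.1056·91.2025/500.4697 = 6.215193.
Posterior SD = √σₙ² = √(34.1056·91.2025/500.4697) = 2.4930.

2.4930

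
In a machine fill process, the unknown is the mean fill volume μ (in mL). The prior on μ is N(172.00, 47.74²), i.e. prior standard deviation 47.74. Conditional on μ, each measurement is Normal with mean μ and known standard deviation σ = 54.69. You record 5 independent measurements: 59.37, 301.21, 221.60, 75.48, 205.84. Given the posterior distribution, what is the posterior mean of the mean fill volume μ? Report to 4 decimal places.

For Normal data with known variance σ², a Normal(μ₀, σ₀²) prior on μ is conjugate. Posterior precision = 1/σ₀² + n/σ²; posterior mean is the precision-weighted average of μ₀ and x̄.
Σxᵢ = 59.37 + 301.21 + 221.60 + 75.48 + 205.84 = 863.5, so n·x̄ = 863.5.
σ₀² = 47.74² = 2279.1076, σ² = 54.69² = 2990.9961; σ² + n·σ₀² = 2990.9961 + 5·2279.1076 = 14386.5341.
Posterior mean = (μ₀/σ₀² + n·x̄/σ²)/(1/σ₀² + n/σ²) = (σ²·μ₀ + σ₀²·n·x̄)/(σ² + n·σ₀²) = (2990.9961·172.00 + 2279.1076·863.5)/14386.5341 = 2482460.7418/14386.5341 = 172.5545.

172.5545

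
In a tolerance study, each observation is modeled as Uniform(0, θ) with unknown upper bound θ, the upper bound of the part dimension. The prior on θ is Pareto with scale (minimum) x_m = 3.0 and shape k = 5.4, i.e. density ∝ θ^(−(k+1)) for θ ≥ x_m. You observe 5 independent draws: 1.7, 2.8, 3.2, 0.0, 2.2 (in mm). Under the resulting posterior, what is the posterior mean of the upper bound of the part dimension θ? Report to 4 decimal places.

A Pareto(scale x_m, shape k) prior on the upper bound θ of Uniform(0, θ) is conjugate: posterior is Pareto(max(x_m, max xᵢ), k + n).
Sample maximum = 3.2; prior scale x_m = 3.0 → posterior scale = max = 3.2.
Posterior shape = 5.4 + 5 = 10.4.
E[θ|data] = k·x_m/(k−1) = 10.4·3.2/9.4 = 3.5404.

3.5404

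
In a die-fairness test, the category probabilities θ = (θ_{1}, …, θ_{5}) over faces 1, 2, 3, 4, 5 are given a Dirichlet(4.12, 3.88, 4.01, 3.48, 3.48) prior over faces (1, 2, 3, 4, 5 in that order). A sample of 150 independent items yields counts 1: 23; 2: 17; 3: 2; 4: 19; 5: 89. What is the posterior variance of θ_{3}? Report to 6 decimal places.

0.000202

The Dirichlet prior is conjugate to the Multinomial likelihood: each posterior αⱼ = prior αⱼ + observed count nⱼ.
Posterior concentration: (27.12, 20.88, 6.01, 22.48, 92.48), total = 168.97.
Var[θ_j] = α_j(Σα−α_j)/((Σα)²(Σα+1)) = 6.01·162.96/(168.97²·169.97) = 0.000202.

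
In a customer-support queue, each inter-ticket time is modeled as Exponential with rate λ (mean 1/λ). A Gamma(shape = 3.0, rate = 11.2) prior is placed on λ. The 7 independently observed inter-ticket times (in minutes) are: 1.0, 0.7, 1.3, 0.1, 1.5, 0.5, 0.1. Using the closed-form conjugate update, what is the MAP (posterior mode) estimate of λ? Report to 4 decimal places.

0.5488

With a Gamma(shape α, rate β) prior on the exponential rate λ, the posterior after n observations with total T = Σxᵢ is Gamma(α+n, β+T).
Sum of observations T = 5.2 minutes; n = 7.
Posterior: Gamma(3.0+7, 11.2+5.2) = Gamma(10.0, 16.4).
Mode = (α−1)/β = 0.5488.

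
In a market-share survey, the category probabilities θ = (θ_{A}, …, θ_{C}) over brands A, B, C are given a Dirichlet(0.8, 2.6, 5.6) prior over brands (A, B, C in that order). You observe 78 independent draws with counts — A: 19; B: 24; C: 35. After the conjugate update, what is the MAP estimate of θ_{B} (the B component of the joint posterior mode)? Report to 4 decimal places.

The Dirichlet prior is conjugate to the Multinomial likelihood: each posterior αⱼ = prior αⱼ + observed count nⱼ.
Posterior concentration: (19.8, 26.6, 40.6), total = 87.0.
Joint mode component: (α_{B}−1)/(Σα−K) = 25.6/84.0 = 0.3048.

0.3048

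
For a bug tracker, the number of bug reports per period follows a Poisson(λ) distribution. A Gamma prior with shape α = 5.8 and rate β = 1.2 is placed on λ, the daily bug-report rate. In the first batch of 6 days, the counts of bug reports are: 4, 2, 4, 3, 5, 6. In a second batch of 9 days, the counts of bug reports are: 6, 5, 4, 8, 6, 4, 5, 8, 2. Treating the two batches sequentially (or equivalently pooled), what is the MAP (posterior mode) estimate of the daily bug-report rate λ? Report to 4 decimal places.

With a Gamma(shape α, rate β) prior, the Poisson likelihood is conjugate: the posterior is Gamma(α + ΣXᵢ, β + n).
Batch 1: sum of counts S = 24 over n = 6 days.
After batch 1: Gamma(α+S, β+n) = Gamma(5.8+24, 1.2+6) = Gamma(29.8, 7.2).
Batch 2: sum of counts S = 48 over n = 9 days.
After batch 2: Gamma(α+S, β+n) = Gamma(29.8+48, 7.2+9) = Gamma(77.8, 16.2).
Mode of Gamma(α,β) for α≥1 is (α−1)/β = 76.8/16.2 = 4.7407.

4.7407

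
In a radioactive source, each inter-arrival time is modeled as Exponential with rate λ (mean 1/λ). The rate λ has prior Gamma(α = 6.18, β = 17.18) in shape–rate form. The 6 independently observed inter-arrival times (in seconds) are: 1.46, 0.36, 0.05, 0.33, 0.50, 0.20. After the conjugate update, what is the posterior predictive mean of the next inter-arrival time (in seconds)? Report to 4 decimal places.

1.7961

With a Gamma(shape α, rate β) prior on the exponential rate λ, the posterior after n observations with total T = Σxᵢ is Gamma(α+n, β+T).
Sum of observations T = 2.90 seconds; n = 6.
Posterior: Gamma(6.18+6, 17.18+2.90) = Gamma(12.18, 20.08).
The predictive distribution for the next observation is Lomax; its mean is β/(α−1) = 20.08/11.18 = 1.7961.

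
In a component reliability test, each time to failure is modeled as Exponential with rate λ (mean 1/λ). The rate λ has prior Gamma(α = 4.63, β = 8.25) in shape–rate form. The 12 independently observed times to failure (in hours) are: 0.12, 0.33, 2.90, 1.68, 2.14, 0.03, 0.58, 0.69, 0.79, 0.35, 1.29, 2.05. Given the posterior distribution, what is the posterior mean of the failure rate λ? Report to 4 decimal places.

With a Gamma(shape α, rate β) prior on the exponential rate λ, the posterior after n observations with total T = Σxᵢ is Gamma(α+n, β+T).
Sum of observations T = 12.95 hours; n = 12.
Posterior: Gamma(4.63+12, 8.25+12.95) = Gamma(16.63, 21.20).
Posterior mean of λ = α/β = 16.63/21.20 = 0.7844.

0.7844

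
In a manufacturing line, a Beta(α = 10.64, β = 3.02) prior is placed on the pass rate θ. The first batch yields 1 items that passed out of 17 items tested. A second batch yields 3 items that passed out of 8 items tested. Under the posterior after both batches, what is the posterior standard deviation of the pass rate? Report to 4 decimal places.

0.0770

The Beta prior is conjugate to a Binomial/Bernoulli likelihood; the update adds successes to α and failures to β.
After batch 1: Beta(10.64+1, 3.02+16) = Beta(11.64, 19.02).
After batch 2: Beta(11.64+3, 19.02+5) = Beta(14.64, 24.02).
Var = αβ/((α+β)²(α+β+1)) = 14.64·24.02/(38.66²·39.66) = 0.00593250; SD = √0.00593250 = 0.0770.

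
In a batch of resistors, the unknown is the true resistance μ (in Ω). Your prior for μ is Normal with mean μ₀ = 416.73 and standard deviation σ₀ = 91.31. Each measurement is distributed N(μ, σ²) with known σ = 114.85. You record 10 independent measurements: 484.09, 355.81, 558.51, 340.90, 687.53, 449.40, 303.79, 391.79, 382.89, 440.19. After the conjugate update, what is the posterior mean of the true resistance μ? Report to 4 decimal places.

For Normal data with known variance σ², a Normal(μ₀, σ₀²) prior on μ is conjugate. Posterior precision = 1/σ₀² + n/σ²; posterior mean is the precision-weighted average of μ₀ and x̄.
Σxᵢ = 484.09 + 355.81 + 558.51 + 340.90 + 687.53 + 449.40 + 303.79 + 391.79 + 382.89 + 440.19 = 4394.9, so n·x̄ = 4394.9.
σ₀² = 91.31² = 8337.5161, σ² = 114.85² = 13190.5225; σ² + n·σ₀² = 13190.5225 + 10·8337.5161 = 96565.6835.
Posterior mean = (μ₀/σ₀² + n·x̄/σ²)/(1/σ₀² + n/σ²) = (σ²·μ₀ + σ₀²·n·x̄)/(σ² + n·σ₀²) = (13190.5225·416.73 + 8337.5161·4394.9)/96565.6835 = 42139435.949315/96565.6835 = 436.3811.

436.3811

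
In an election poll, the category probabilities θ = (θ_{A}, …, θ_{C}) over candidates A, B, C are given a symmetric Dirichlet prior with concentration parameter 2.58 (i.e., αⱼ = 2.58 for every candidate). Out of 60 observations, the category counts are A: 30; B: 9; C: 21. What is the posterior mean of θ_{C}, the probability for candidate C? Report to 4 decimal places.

0.3481

The Dirichlet prior is conjugate to the Multinomial likelihood: each posterior αⱼ = prior αⱼ + observed count nⱼ.
Posterior concentration: (32.58, 11.58, 23.58), total = 67.74.
E[θ_{C}|data] = α_{C}/Σα = 23.58/67.74 = 0.3481.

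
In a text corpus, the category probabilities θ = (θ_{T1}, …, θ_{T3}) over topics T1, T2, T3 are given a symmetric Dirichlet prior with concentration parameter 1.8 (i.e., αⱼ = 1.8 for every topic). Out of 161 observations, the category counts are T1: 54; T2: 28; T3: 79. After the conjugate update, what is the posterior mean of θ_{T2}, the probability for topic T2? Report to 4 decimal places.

The Dirichlet prior is conjugate to the Multinomial likelihood: each posterior αⱼ = prior αⱼ + observed count nⱼ.
Posterior concentration: (55.8, 29.8, 80.8), total = 166.4.
E[θ_{T2}|data] = α_{T2}/Σα = 29.8/166.4 = 0.1791.

0.1791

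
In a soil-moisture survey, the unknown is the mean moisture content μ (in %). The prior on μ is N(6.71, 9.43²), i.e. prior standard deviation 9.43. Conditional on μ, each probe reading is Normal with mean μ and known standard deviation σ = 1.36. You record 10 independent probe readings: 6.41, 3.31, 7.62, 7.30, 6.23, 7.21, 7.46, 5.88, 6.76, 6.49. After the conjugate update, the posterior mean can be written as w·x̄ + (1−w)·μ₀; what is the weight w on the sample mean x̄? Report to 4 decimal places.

0.9979

For Normal data with known variance σ², a Normal(μ₀, σ₀²) prior on μ is conjugate. Posterior precision = 1/σ₀² + n/σ²; posterior mean is the precision-weighted average of μ₀ and x̄.
σ₀² = 9.43² = 88.9249, σ² = 1.36² = 1.8496. Prior precision 1/σ₀² = 1/88.9249; data precision n/σ² = 10/1.8496.
w = (n/σ²)/(1/σ₀² + n/σ²) = n·σ₀²/(σ² + n·σ₀²) = 10·88.9249/(1.8496 + 10·88.9249) = 889.249/891.0986 = 0.9979.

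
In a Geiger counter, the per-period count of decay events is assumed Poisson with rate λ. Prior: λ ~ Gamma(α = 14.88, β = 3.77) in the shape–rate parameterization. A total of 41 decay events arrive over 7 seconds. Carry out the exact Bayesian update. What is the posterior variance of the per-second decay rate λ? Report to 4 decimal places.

With a Gamma(shape α, rate β) prior, the Poisson likelihood is conjugate: the posterior is Gamma(α + ΣXᵢ, β + n).
Posterior: Gamma(α+S, β+n) = Gamma(14.88+41, 3.77+7) = Gamma(55.88, 10.77).
Var = α/β² = 55.88/10.77² = 0.4818.

0.4818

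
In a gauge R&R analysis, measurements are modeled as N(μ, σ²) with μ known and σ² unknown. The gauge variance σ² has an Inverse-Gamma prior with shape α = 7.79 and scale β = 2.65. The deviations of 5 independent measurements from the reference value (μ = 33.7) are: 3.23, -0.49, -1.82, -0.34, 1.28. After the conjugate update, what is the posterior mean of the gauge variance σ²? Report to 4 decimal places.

1.1324

With known mean μ and an Inverse-Gamma(α, β) prior on σ², the Normal likelihood is conjugate: posterior is Inv-Gamma(α + n/2, β + Σ(xᵢ−μ)²/2).
Σ(xᵢ−μ)² = (3.23)² + (-0.49)² + (-1.82)² + (-0.34)² + (1.28)² = 15.7394.
Posterior: Inv-Gamma(7.79 + 5/2, 2.65 + 15.7394/2) = Inv-Gamma(10.29, 10.51970).
E[σ²|data] = β/(α−1) = 10.51970/9.29 = 1.1324.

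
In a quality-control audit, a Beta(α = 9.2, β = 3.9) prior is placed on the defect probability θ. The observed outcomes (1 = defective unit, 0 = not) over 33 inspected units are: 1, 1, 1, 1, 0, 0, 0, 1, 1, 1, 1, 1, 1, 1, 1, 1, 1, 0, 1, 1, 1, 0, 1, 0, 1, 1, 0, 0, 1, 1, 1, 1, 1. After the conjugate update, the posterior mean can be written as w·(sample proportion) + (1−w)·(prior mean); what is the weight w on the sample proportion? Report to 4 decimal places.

The Beta prior is conjugate to a Binomial/Bernoulli likelihood; the update adds successes to α and failures to β.
Posterior mean = (α₀+k)/(α₀+β₀+n) = [n/(α₀+β₀+n)]·(k/n) + [(α₀+β₀)/(α₀+β₀+n)]·α₀/(α₀+β₀), so only n and the prior enter the weight.
The weight on the data is w = n/(α₀+β₀+n) = 33/(9.2+3.9+33) = 33/46.1 = 0.7158.

0.7158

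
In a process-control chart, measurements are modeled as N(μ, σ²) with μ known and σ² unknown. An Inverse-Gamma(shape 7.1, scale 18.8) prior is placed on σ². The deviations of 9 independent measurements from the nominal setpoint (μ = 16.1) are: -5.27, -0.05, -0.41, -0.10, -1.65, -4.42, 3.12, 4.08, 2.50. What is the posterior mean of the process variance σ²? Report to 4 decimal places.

5.6813

With known mean μ and an Inverse-Gamma(α, β) prior on σ², the Normal likelihood is conjugate: posterior is Inv-Gamma(α + n/2, β + Σ(xᵢ−μ)²/2).
Σ(xᵢ−μ)² = (-5.27)² + (-0.05)² + (-0.41)² + (-0.10)² + (-1.65)² + (-4.42)² + (3.12)² + (4.08)² + (2.50)² = 82.8432.
Posterior: Inv-Gamma(7.1 + 9/2, 18.8 + 82.8432/2) = Inv-Gamma(11.60, 60.22160).
E[σ²|data] = β/(α−1) = 60.22160/10.60 = 5.6813.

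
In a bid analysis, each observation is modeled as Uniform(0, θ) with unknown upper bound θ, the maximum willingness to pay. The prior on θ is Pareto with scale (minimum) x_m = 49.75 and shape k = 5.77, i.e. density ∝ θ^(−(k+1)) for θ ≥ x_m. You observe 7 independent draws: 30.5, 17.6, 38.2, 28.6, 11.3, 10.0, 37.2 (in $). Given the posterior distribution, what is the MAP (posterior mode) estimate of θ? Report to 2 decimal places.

49.75

A Pareto(scale x_m, shape k) prior on the upper bound θ of Uniform(0, θ) is conjugate: posterior is Pareto(max(x_m, max xᵢ), k + n).
Sample maximum = 38.2; prior scale x_m = 49.75 → posterior scale = max = 49.75.
Posterior shape = 5.77 + 7 = 12.77.
The Pareto density is decreasing on [x_m, ∞), so the mode is x_m = 49.75.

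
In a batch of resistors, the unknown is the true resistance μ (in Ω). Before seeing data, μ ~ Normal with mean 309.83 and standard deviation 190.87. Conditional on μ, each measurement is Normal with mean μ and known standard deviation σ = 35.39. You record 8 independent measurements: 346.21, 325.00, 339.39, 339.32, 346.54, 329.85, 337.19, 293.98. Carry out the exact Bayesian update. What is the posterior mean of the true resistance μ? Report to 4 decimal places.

For Normal data with known variance σ², a Normal(μ₀, σ₀²) prior on μ is conjugate. Posterior precision = 1/σ₀² + n/σ²; posterior mean is the precision-weighted average of μ₀ and x̄.
Σxᵢ = 346.21 + 325.00 + 339.39 + 339.32 + 346.54 + 329.85 + 337.19 + 293.98 = 2657.48, so n·x̄ = 2657.48.
σ₀² = 190.87² = 36431.3569, σ² = 35.39² = 1252.4521; σ² + n·σ₀² = 1252.4521 + 8·36431.3569 = 292703.3073.
Posterior mean = (μ₀/σ₀² + n·x̄/σ²)/(1/σ₀² + n/σ²) = (σ²·μ₀ + σ₀²·n·x̄)/(σ² + n·σ₀²) = (1252.4521·309.83 + 36431.3569·2657.48)/292703.3073 = 97203649.568755/292703.3073 = 332.0893.

332.0893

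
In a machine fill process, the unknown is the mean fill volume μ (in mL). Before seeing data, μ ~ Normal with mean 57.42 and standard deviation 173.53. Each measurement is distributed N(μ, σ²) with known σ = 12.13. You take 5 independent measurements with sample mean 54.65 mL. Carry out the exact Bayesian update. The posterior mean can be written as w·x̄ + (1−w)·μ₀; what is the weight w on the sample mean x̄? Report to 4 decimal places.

For Normal data with known variance σ², a Normal(μ₀, σ₀²) prior on μ is conjugate. Posterior precision = 1/σ₀² + n/σ²; posterior mean is the precision-weighted average of μ₀ and x̄.
σ₀² = 173.53² = 30112.6609, σ² = 12.13² = 147.1369. Prior precision 1/σ₀² = 1/30112.6609; data precision n/σ² = 5/147.1369.
w = (n/σ²)/(1/σ₀² + n/σ²) = n·σ₀²/(σ² + n·σ₀²) = 5·30112.6609/(147.1369 + 5·30112.6609) = 150563.3045/150710.4414 = 0.9990.

0.9990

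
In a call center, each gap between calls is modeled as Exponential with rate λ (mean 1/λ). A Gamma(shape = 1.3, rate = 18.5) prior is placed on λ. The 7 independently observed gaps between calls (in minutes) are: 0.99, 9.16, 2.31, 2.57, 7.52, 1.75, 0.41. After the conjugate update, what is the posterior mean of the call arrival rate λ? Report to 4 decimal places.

0.1921

With a Gamma(shape α, rate β) prior on the exponential rate λ, the posterior after n observations with total T = Σxᵢ is Gamma(α+n, β+T).
Sum of observations T = 24.71 minutes; n = 7.
Posterior: Gamma(1.3+7, 18.5+24.71) = Gamma(8.3, 43.21).
Posterior mean of λ = α/β = 8.3/43.21 = 0.1921.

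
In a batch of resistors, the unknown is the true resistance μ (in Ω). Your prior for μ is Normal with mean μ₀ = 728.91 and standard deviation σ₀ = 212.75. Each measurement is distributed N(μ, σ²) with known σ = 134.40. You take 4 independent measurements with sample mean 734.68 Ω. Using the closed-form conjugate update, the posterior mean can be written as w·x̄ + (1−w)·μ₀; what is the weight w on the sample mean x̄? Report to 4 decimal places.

0.9093

For Normal data with known variance σ², a Normal(μ₀, σ₀²) prior on μ is conjugate. Posterior precision = 1/σ₀² + n/σ²; posterior mean is the precision-weighted average of μ₀ and x̄.
σ₀² = 212.75² = 45262.5625, σ² = 134.40² = 18063.36. Prior precision 1/σ₀² = 1/45262.5625; data precision n/σ² = 4/18063.36.
w = (n/σ²)/(1/σ₀² + n/σ²) = n·σ₀²/(σ² + n·σ₀²) = 4·45262.5625/(18063.36 + 4·45262.5625) = 181050.25/199113.61 = 0.9093.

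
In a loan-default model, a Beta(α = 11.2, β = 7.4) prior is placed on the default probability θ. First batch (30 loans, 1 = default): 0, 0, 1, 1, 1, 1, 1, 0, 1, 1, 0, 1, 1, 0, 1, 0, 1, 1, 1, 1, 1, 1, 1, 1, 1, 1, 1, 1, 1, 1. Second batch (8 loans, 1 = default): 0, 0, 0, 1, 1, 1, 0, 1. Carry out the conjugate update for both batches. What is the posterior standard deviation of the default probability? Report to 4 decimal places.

The Beta prior is conjugate to a Binomial/Bernoulli likelihood; the update adds successes to α and failures to β.
After batch 1: Beta(11.2+24, 7.4+6) = Beta(35.2, 13.4).
After batch 2: Beta(35.2+4, 13.4+4) = Beta(39.2, 17.4).
Var = αβ/((α+β)²(α+β+1)) = 39.2·17.4/(56.6²·57.6) = 0.00369641; SD = √0.00369641 = 0.0608.

0.0608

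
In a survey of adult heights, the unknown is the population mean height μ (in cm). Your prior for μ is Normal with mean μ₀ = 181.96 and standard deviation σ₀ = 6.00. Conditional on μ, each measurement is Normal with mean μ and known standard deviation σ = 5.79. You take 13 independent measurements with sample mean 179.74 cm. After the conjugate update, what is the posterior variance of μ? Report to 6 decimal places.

For Normal data with known variance σ², a Normal(μ₀, σ₀²) prior on μ is conjugate. Posterior precision = 1/σ₀² + n/σ²; posterior mean is the precision-weighted average of μ₀ and x̄.
σ₀² = 6.00² = 36, σ² = 5.79² = 33.5241; σ² + n·σ₀² = 33.5241 + 13·36 = 501.5241.
Posterior precision = 1/σ₀² + n/σ² = 1/36 + 13/33.5241 = (σ² + n·σ₀²)/(σ₀²σ²) = 501.5241/(36·33.5241); posterior variance σₙ² = σ₀²σ²/(σ² + n·σ₀²) = 36·33.5241/501.5241 = 2.406400.

2.406400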